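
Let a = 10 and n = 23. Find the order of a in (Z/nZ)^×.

22

ord(10) | φ(23) = 23 − 1 = 22 = 2 · 11.
Divisors of 22: 1, 2, 11, 22.
Evaluate successive powers at the divisors of 22:
10^1 ≡ 10
10^2 ≡ 8
10^11 ≡ 22
10^22 ≡ 1
Therefore the multiplicative order of 10 modulo 23 is 22.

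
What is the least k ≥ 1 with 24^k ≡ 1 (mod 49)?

42

Since 24 ∈ (Z/49Z)^×, its order divides φ(49) = φ(7^2) = 7·(7−1) = 42 = 2 · 3 · 7.
Divisors of 42: 1, 2, 3, 6, 7, 14, 21, 42.
Evaluate successive powers at the divisors of 42:
24^1 ≡ 24 (mod 49)
24^2 ≡ 37 (mod 49)
24^3 ≡ 6 (mod 49)
24^6 ≡ 36 (mod 49)
24^7 ≡ 31 (mod 49)
24^14 ≡ 30 (mod 49)
24^21 ≡ 48 (mod 49)
24^42 ≡ 1 (mod 49) ✓
The smallest such exponent is 42, so the order of 24 is 42.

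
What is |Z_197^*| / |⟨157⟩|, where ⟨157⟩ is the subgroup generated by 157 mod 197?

ord(157) | φ(197) = 197 − 1 = 196 = 2^2 · 7^2.
Divisors of 196: 1, 2, 4, 7, 14, 28, 49, 98, 196.
Compute 157^d (mod 197) for the divisors d until we hit 1:
157^1 ≡ 157 (mod 197)
157^2 ≡ 24 (mod 197)
157^4 ≡ 182 (mod 197)
157^7 ≡ 19 (mod 197)
157^14 ≡ 164 (mod 197)
157^28 ≡ 104 (mod 197)
157^49 ≡ 196 (mod 197)
157^98 ≡ 1 (mod 197) ✓
Thus |⟨157⟩| = ord(157) = 98.
The index is φ(197) / ord(157) = 196 / 98 = 2.

2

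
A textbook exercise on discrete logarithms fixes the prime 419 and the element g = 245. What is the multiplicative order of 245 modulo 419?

209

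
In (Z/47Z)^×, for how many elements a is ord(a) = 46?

22

φ(47) = 47 − 1 = 46 = 2 · 23.
Since (Z/47Z)^× is cyclic of order 46, the number of elements of order d is φ(d) when d | 46 and 0 otherwise.
46 = 2 · 23 divides 46, and φ(46) = 22.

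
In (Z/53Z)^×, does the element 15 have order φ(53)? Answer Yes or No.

φ(53) = 53 − 1 = 52 = 2^2 · 13.
An element g generates (Z/53Z)^× iff g^(52/q) ≢ 1 (mod 53) for each prime q ∈ {2, 13}.
15^26 ≡ 1 (mod 53)  [q = 2: ≡ 1 ✗]
15^4 ≡ 10 (mod 53)  [q = 13: ≢ 1 ✓]
15^26 ≡ 1 shows ord(15) | 26, strictly less than φ(53); not a primitive root.

No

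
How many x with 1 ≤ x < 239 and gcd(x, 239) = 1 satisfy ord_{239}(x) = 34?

16

φ(239) = 239 − 1 = 238 = 2 · 7 · 17.
(Z/239Z)^× is cyclic (|G| = 238); a cyclic group of order m has exactly φ(d) elements of each order d | m, and none otherwise.
34 = 2 · 17 divides 238, and φ(34) = 16.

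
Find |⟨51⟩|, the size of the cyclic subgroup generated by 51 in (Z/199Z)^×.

By Lagrange's theorem, ord_199(51) divides φ(199) = 199 − 1 = 198 = 2 · 3^2 · 11.
Divisors of 198: 1, 2, 3, 6, 9, 11, 18, 22, 33, 66, 99, 198.
Compute 51^d (mod 199) for the divisors d until we hit 1:
51^1 ≡ 51 (mod 199)
51^2 ≡ 14 (mod 199)
51^3 ≡ 117 (mod 199)
51^6 ≡ 157 (mod 199)
51^9 ≡ 61 (mod 199)
51^11 ≡ 58 (mod 199)
51^18 ≡ 139 (mod 199)
51^22 ≡ 180 (mod 199)
51^33 ≡ 92 (mod 199)
51^66 ≡ 106 (mod 199)
51^99 ≡ 1 (mod 199) ✓
Hence ord(51) = 99.

99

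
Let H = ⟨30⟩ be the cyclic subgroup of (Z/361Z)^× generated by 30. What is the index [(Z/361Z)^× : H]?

Since 30 ∈ (Z/361Z)^×, its order divides φ(361) = φ(19^2) = 19·(19−1) = 342 = 2 · 3^2 · 19.
Divisors of 342: 1, 2, 3, 6, 9, 18, 19, 38, 57, 114, 171, 342.
Check 30^d mod 361 for each divisor in increasing order:
30^1 ≡ 30
30^2 ≡ 178
30^3 ≡ 286
30^6 ≡ 210
30^9 ≡ 134
30^18 ≡ 267
30^19 ≡ 68
30^38 ≡ 292
30^57 ≡ 1
So ord_361(30) = 57, hence |⟨30⟩| = 57.
The index is φ(361) / ord(30) = 342 / 57 = 6.

6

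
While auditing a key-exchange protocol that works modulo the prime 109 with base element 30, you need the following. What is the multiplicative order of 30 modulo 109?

The order of 30 must divide φ(109) = 109 − 1 = 108 = 2^2 · 3^3.
Divisors of 108: 1, 2, 3, 4, 6, 9, 12, 18, 27, 36, 54, 108.
Test each divisor d:
30^1 ≡ 30 (mod 109)
30^2 ≡ 28 (mod 109)
30^3 ≡ 77 (mod 109)
30^4 ≡ 21 (mod 109)
30^6 ≡ 43 (mod 109)
30^9 ≡ 41 (mod 109)
30^12 ≡ 105 (mod 109)
30^18 ≡ 46 (mod 109)
30^27 ≡ 33 (mod 109)
30^36 ≡ 45 (mod 109)
30^54 ≡ 108 (mod 109)
30^108 ≡ 1 (mod 109) ✓
The smallest such exponent is 108, so the order of 30 is 108.

108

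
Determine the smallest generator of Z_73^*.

φ(73) = 73 − 1 = 72 = 2^3 · 3^2.
g is a primitive root iff g^(72/q) ≢ 1 (mod 73) for each prime q ∈ {2, 3}.
g = 2: 2^36 ≡ 1 — hits 1, so not a primitive root.
g = 3: 3^36 ≡ 1 — hits 1, so not a primitive root.
g = 4: 4^36 ≡ 1 — hits 1, so not a primitive root.
g = 5: 5^36 ≡ 72; 5^24 ≡ 8 — none is 1, so 5 is a primitive root.
Hence the least primitive root of 73 is 5.

5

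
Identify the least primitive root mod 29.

2

φ(29) = 29 − 1 = 28 = 2^2 · 7.
Test candidates g = 2, 3, … against the prime factors q ∈ {2, 7} of φ(29): g is a generator iff g^(28/q) ≢ 1 for every such q.
g = 2: 2^14 ≡ 28; 2^4 ≡ 16 — none is 1, so 2 is a primitive root.
The smallest primitive root modulo 29 is 2.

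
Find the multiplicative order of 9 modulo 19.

9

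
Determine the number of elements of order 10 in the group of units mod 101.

4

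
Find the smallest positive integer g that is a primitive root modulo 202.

φ(202) = φ(2)·φ(101) = 1·100 = 100 = 2^2 · 5^2.
Test candidates g = 2, 3, … against the prime factors q ∈ {2, 5} of φ(202): g is a generator iff g^(100/q) ≢ 1 for every such q.
g = 2: gcd(2, 202) = 2 > 1, not a unit — skip.
g = 3: 3^50 ≡ 201; 3^20 ≡ 185 — none is 1, so 3 is a primitive root.
So 3 is the smallest generator of (Z/202Z)^×.

3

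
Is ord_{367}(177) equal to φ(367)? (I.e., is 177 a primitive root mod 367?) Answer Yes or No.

φ(367) = 367 − 1 = 366 = 2 · 3 · 61.
An element g generates (Z/367Z)^× iff g^(366/q) ≢ 1 (mod 367) for each prime q ∈ {2, 3, 61}.
177^183 ≡ 366 (mod 367)  [q = 2: ≢ 1 ✓]
177^122 ≡ 1 (mod 367)  [q = 3: ≡ 1 ✗]
177^6 ≡ 52 (mod 367)  [q = 61: ≢ 1 ✓]
The check at q = 3 fails, so 177 generates a proper subgroup.

No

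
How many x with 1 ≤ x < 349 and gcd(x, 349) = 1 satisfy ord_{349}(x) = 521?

0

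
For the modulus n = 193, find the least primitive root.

5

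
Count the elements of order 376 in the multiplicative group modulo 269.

0

φ(269) = 269 − 1 = 268 = 2^2 · 67.
(Z/269Z)^× is cyclic (|G| = 268); a cyclic group of order m has exactly φ(d) elements of each order d | m, and none otherwise.
Since 376 ∤ 268, the count is 0.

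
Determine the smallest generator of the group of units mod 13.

φ(13) = 13 − 1 = 12 = 2^2 · 3.
Test candidates g = 2, 3, … against the prime factors q ∈ {2, 3} of φ(13): g is a generator iff g^(12/q) ≢ 1 for every such q.
g = 2: 2^6 ≡ 12; 2^4 ≡ 3 — none is 1, so 2 is a primitive root.
Hence the least primitive root of 13 is 2.

2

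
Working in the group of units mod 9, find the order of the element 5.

6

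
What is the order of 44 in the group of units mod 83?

41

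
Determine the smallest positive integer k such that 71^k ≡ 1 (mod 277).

69

Since 71 ∈ (Z/277Z)^×, its order divides φ(277) = 277 − 1 = 276 = 2^2 · 3 · 23.
Divisors of 276: 1, 2, 3, 4, 6, 12, 23, 46, 69, 92, 138, 276.
Test each divisor d:
71^1 ≡ 71 (mod 277)
71^2 ≡ 55 (mod 277)
71^3 ≡ 27 (mod 277)
71^4 ≡ 255 (mod 277)
71^6 ≡ 175 (mod 277)
71^12 ≡ 155 (mod 277)
71^23 ≡ 116 (mod 277)
71^46 ≡ 160 (mod 277)
71^69 ≡ 1 (mod 277) ✓
Hence ord(71) = 69.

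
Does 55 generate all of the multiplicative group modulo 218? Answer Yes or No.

No

φ(218) = φ(2)·φ(109) = 1·108 = 108 = 2^2 · 3^3.
Test 55^(108/q) mod 218 for each prime factor q of 108:
55^54 ≡ 217 (mod 218)  [q = 2: ≢ 1 ✓]
55^36 ≡ 1 (mod 218)  [q = 3: ≡ 1 ✗]
55^36 ≡ 1 shows ord(55) | 36, strictly less than φ(218); not a primitive root.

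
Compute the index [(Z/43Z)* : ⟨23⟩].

2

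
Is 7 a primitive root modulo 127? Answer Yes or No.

Yes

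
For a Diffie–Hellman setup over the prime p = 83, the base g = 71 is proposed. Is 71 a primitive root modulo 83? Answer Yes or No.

Yes

φ(83) = 83 − 1 = 82 = 2 · 41.
Test 71^(82/q) mod 83 for each prime factor q of 82:
71^41 ≡ 82 (mod 83)  [q = 2: ≢ 1 ✓]
71^2 ≡ 61 (mod 83)  [q = 41: ≢ 1 ✓]
Every test exponent gives a nontrivial residue, hence 71 generates the full group.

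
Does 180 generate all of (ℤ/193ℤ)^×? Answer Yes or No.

No

φ(193) = 193 − 1 = 192 = 2^6 · 3.
It suffices to check that the order of 180 is not a proper divisor of 192: compute 180^(192/q) for q ∈ {2, 3}.
180^96 ≡ 192 (mod 193)  [q = 2: ≢ 1 ✓]
180^64 ≡ 1 (mod 193)  [q = 3: ≡ 1 ✗]
Since 180^64 ≡ 1, the order of 180 divides 64 < 192, so 180 is not a primitive root.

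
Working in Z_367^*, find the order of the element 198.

The order of 198 must divide φ(367) = 367 − 1 = 366 = 2 · 3 · 61.
Divisors of 366: 1, 2, 3, 6, 61, 122, 183, 366.
Evaluate successive powers at the divisors of 366:
198^1 ≡ 198 (mod 367)
198^2 ≡ 302 (mod 367)
198^3 ≡ 342 (mod 367)
198^6 ≡ 258 (mod 367)
198^61 ≡ 84 (mod 367)
198^122 ≡ 83 (mod 367)
198^183 ≡ 366 (mod 367)
198^366 ≡ 1 (mod 367) ✓
The smallest such exponent is 366, so the order of 198 is 366.

366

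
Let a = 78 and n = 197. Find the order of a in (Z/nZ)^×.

The order of 78 must divide φ(197) = 197 − 1 = 196 = 2^2 · 7^2.
Divisors of 196: 1, 2, 4, 7, 14, 28, 49, 98, 196.
Test each divisor d:
78^1 ≡ 78 (mod 197)
78^2 ≡ 174 (mod 197)
78^4 ≡ 135 (mod 197)
78^7 ≡ 120 (mod 197)
78^14 ≡ 19 (mod 197)
78^28 ≡ 164 (mod 197)
78^49 ≡ 14 (mod 197)
78^98 ≡ 196 (mod 197)
78^196 ≡ 1 (mod 197) ✓
The smallest such exponent is 196, so the order of 78 is 196.

196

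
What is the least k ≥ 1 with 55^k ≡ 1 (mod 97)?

32

ord(55) | φ(97) = 97 − 1 = 96 = 2^5 · 3.
Divisors of 96: 1, 2, 3, 4, 6, 8, 12, 16, 24, 32, 48, 96.
Evaluate successive powers at the divisors of 96:
55^1 ≡ 55 (mod 97)
55^2 ≡ 18 (mod 97)
55^3 ≡ 20 (mod 97)
55^4 ≡ 33 (mod 97)
55^6 ≡ 12 (mod 97)
55^8 ≡ 22 (mod 97)
55^12 ≡ 47 (mod 97)
55^16 ≡ 96 (mod 97)
55^24 ≡ 75 (mod 97)
55^32 ≡ 1 (mod 97) ✓
Hence ord(55) = 32.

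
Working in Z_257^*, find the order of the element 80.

256

Since 80 ∈ (Z/257Z)^×, its order divides φ(257) = 257 − 1 = 256 = 2^8.
Divisors of 256: 1, 2, 4, 8, 16, 32, 64, 128, 256.
Compute 80^d (mod 257) for the divisors d until we hit 1:
80^1 ≡ 80
80^2 ≡ 232
80^4 ≡ 111
80^8 ≡ 242
80^16 ≡ 225
80^32 ≡ 253
80^64 ≡ 16
80^128 ≡ 256
80^256 ≡ 1
Hence ord(80) = 256.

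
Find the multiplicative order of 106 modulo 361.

57

By Lagrange's theorem, ord_361(106) divides φ(361) = φ(19^2) = 19·(19−1) = 342 = 2 · 3^2 · 19.
Divisors of 342: 1, 2, 3, 6, 9, 18, 19, 38, 57, 114, 171, 342.
Compute 106^d (mod 361) for the divisors d until we hit 1:
106^1 ≡ 106 (mod 361)
106^2 ≡ 45 (mod 361)
106^3 ≡ 77 (mod 361)
106^6 ≡ 153 (mod 361)
106^9 ≡ 229 (mod 361)
106^18 ≡ 96 (mod 361)
106^19 ≡ 68 (mod 361)
106^38 ≡ 292 (mod 361)
106^57 ≡ 1 (mod 361) ✓
So ord_361(106) = 57.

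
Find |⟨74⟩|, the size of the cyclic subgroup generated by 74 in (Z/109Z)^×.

54

By Lagrange's theorem, ord_109(74) divides φ(109) = 109 − 1 = 108 = 2^2 · 3^3.
Divisors of 108: 1, 2, 3, 4, 6, 9, 12, 18, 27, 36, 54, 108.
Compute 74^d (mod 109) for the divisors d until we hit 1:
74^1 ≡ 74
74^2 ≡ 26
74^3 ≡ 71
74^4 ≡ 22
74^6 ≡ 27
74^9 ≡ 64
74^12 ≡ 75
74^18 ≡ 63
74^27 ≡ 108
74^36 ≡ 45
74^54 ≡ 1
So ord_109(74) = 54.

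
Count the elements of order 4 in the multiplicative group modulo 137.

φ(137) = 137 − 1 = 136 = 2^3 · 17.
(Z/137Z)^× is cyclic (|G| = 136); a cyclic group of order m has exactly φ(d) elements of each order d | m, and none otherwise.
4 = 2^2 divides 136, and φ(4) = 2.

2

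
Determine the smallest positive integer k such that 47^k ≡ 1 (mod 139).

69

The order of 47 must divide φ(139) = 139 − 1 = 138 = 2 · 3 · 23.
Divisors of 138: 1, 2, 3, 6, 23, 46, 69, 138.
Evaluate successive powers at the divisors of 138:
47^1 ≡ 47
47^2 ≡ 124
47^3 ≡ 129
47^6 ≡ 100
47^23 ≡ 96
47^46 ≡ 42
47^69 ≡ 1
So ord_139(47) = 69.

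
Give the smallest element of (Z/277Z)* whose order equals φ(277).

5

φ(277) = 277 − 1 = 276 = 2^2 · 3 · 23.
g is a primitive root iff g^(276/q) ≢ 1 (mod 277) for each prime q ∈ {2, 3, 23}.
g = 2: 2^138 ≡ 276; 2^92 ≡ 1 — hits 1, so not a primitive root.
g = 3: 3^138 ≡ 1 — hits 1, so not a primitive root.
g = 4: 4^138 ≡ 1 — hits 1, so not a primitive root.
g = 5: 5^138 ≡ 276; 5^92 ≡ 116; 5^12 ≡ 27 — none is 1, so 5 is a primitive root.
Hence the least primitive root of 277 is 5.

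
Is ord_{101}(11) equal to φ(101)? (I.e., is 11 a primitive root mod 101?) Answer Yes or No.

Yes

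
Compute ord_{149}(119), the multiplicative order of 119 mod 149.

74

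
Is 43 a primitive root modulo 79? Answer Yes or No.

Yes

φ(79) = 79 − 1 = 78 = 2 · 3 · 13.
It suffices to check that the order of 43 is not a proper divisor of 78: compute 43^(78/q) for q ∈ {2, 3, 13}.
43^39 ≡ 78 (mod 79)  [q = 2: ≢ 1 ✓]
43^26 ≡ 23 (mod 79)  [q = 3: ≢ 1 ✓]
43^6 ≡ 62 (mod 79)  [q = 13: ≢ 1 ✓]
Every test exponent gives a nontrivial residue, hence 43 generates the full group.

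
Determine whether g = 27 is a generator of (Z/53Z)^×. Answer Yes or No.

φ(53) = 53 − 1 = 52 = 2^2 · 13.
An element g generates (Z/53Z)^× iff g^(52/q) ≢ 1 (mod 53) for each prime q ∈ {2, 13}.
27^26 ≡ 52 (mod 53)  [q = 2: ≢ 1 ✓]
27^4 ≡ 10 (mod 53)  [q = 13: ≢ 1 ✓]
All checks pass, so 27 has order 52 and is a primitive root modulo 53.

Yes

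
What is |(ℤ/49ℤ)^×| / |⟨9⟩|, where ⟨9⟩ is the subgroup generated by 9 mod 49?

By Lagrange's theorem, ord_49(9) divides φ(49) = φ(7^2) = 7·(7−1) = 42 = 2 · 3 · 7.
Divisors of 42: 1, 2, 3, 6, 7, 14, 21, 42.
Test each divisor d:
9^1 ≡ 9
9^2 ≡ 32
9^3 ≡ 43
9^6 ≡ 36
9^7 ≡ 30
9^14 ≡ 18
9^21 ≡ 1
So ord_49(9) = 21, hence |⟨9⟩| = 21.
[(Z/49Z)^× : ⟨9⟩] = 42/21 = 2.

2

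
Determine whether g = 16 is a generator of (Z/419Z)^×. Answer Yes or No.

φ(419) = 419 − 1 = 418 = 2 · 11 · 19.
16 is a primitive root mod 419 iff 16^(φ(419)/q) ≢ 1 for every prime q | φ(419), i.e. q ∈ {2, 11, 19}.
16^209 ≡ 1 (mod 419)  [q = 2: ≡ 1 ✗]
16^38 ≡ 348 (mod 419)  [q = 11: ≢ 1 ✓]
16^22 ≡ 49 (mod 419)  [q = 19: ≢ 1 ✓]
16^209 ≡ 1 shows ord(16) | 209, strictly less than φ(419); not a primitive root.

No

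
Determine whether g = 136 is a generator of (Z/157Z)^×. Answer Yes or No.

Yes

φ(157) = 157 − 1 = 156 = 2^2 · 3 · 13.
Test 136^(156/q) mod 157 for each prime factor q of 156:
136^78 ≡ 156 (mod 157)  [q = 2: ≢ 1 ✓]
136^52 ≡ 12 (mod 157)  [q = 3: ≢ 1 ✓]
136^12 ≡ 16 (mod 157)  [q = 13: ≢ 1 ✓]
All checks pass, so 136 has order 156 and is a primitive root modulo 157.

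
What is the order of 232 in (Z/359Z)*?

The order of 232 must divide φ(359) = 359 − 1 = 358 = 2 · 179.
Divisors of 358: 1, 2, 179, 358.
Check 232^d mod 359 for each divisor in increasing order:
232^1 ≡ 232 (mod 359)
232^2 ≡ 333 (mod 359)
232^179 ≡ 358 (mod 359)
232^358 ≡ 1 (mod 359) ✓
Hence ord(232) = 358.

358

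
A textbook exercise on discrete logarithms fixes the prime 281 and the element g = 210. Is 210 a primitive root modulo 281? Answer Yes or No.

Yes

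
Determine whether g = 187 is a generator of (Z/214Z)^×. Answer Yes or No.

φ(214) = φ(2)·φ(107) = 1·106 = 106 = 2 · 53.
187 is a primitive root mod 214 iff 187^(φ(214)/q) ≢ 1 for every prime q | φ(214), i.e. q ∈ {2, 53}.
187^53 ≡ 213 (mod 214)  [q = 2: ≢ 1 ✓]
187^2 ≡ 87 (mod 214)  [q = 53: ≢ 1 ✓]
None equal 1, so ord_214(187) = 106: 187 is a primitive root.

Yes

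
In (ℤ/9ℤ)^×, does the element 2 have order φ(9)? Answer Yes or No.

Yes

φ(9) = φ(3^2) = 3·(3−1) = 6 = 2 · 3.
An element g generates (Z/9Z)^× iff g^(6/q) ≢ 1 (mod 9) for each prime q ∈ {2, 3}.
2^3 ≡ 8 (mod 9)  [q = 2: ≢ 1 ✓]
2^2 ≡ 4 (mod 9)  [q = 3: ≢ 1 ✓]
None equal 1, so ord_9(2) = 6: 2 is a primitive root.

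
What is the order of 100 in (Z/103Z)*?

The order of 100 must divide φ(103) = 103 − 1 = 102 = 2 · 3 · 17.
Divisors of 102: 1, 2, 3, 6, 17, 34, 51, 102.
Compute 100^d (mod 103) for the divisors d until we hit 1:
100^1 ≡ 100 (mod 103)
100^2 ≡ 9 (mod 103)
100^3 ≡ 76 (mod 103)
100^6 ≡ 8 (mod 103)
100^17 ≡ 1 (mod 103) ✓
The smallest such exponent is 17, so the order of 100 is 17.

17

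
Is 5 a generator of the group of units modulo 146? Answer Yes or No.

φ(146) = φ(2)·φ(73) = 1·72 = 72 = 2^3 · 3^2.
5 is a primitive root mod 146 iff 5^(φ(146)/q) ≢ 1 for every prime q | φ(146), i.e. q ∈ {2, 3}.
5^36 ≡ 145 (mod 146)  [q = 2: ≢ 1 ✓]
5^24 ≡ 81 (mod 146)  [q = 3: ≢ 1 ✓]
None equal 1, so ord_146(5) = 72: 5 is a primitive root.

Yes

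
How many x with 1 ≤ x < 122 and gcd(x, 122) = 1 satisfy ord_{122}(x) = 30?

8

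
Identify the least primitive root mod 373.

2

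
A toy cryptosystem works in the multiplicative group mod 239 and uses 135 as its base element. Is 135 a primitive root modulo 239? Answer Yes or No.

No

φ(239) = 239 − 1 = 238 = 2 · 7 · 17.
An element g generates (Z/239Z)^× iff g^(238/q) ≢ 1 (mod 239) for each prime q ∈ {2, 7, 17}.
135^119 ≡ 1 (mod 239)  [q = 2: ≡ 1 ✗]
135^34 ≡ 201 (mod 239)  [q = 7: ≢ 1 ✓]
135^14 ≡ 36 (mod 239)  [q = 17: ≢ 1 ✓]
The check at q = 2 fails, so 135 generates a proper subgroup.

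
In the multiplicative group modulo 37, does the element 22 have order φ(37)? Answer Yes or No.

φ(37) = 37 − 1 = 36 = 2^2 · 3^2.
An element g generates (Z/37Z)^× iff g^(36/q) ≢ 1 (mod 37) for each prime q ∈ {2, 3}.
22^18 ≡ 36 (mod 37)  [q = 2: ≢ 1 ✓]
22^12 ≡ 26 (mod 37)  [q = 3: ≢ 1 ✓]
None equal 1, so ord_37(22) = 36: 22 is a primitive root.

Yes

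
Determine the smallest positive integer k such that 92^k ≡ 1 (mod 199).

3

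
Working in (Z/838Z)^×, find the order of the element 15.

209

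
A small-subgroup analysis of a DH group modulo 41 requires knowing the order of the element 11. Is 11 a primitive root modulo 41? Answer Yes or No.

Yes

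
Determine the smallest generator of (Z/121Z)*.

φ(121) = φ(11^2) = 11·(11−1) = 110 = 2 · 5 · 11.
Test candidates g = 2, 3, … against the prime factors q ∈ {2, 5, 11} of φ(121): g is a generator iff g^(110/q) ≢ 1 for every such q.
g = 2: 2^55 ≡ 120; 2^22 ≡ 81; 2^10 ≡ 56 — none is 1, so 2 is a primitive root.
The smallest primitive root modulo 121 is 2.

2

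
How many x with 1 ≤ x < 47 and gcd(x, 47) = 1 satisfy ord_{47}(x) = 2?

φ(47) = 47 − 1 = 46 = 2 · 23.
(Z/47Z)^× is cyclic (|G| = 46); a cyclic group of order m has exactly φ(d) elements of each order d | m, and none otherwise.
2 | 46, and φ(2) = 2 − 1 = 1.

1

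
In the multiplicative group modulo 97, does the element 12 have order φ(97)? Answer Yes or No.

No

φ(97) = 97 − 1 = 96 = 2^5 · 3.
Test 12^(96/q) mod 97 for each prime factor q of 96:
12^48 ≡ 1 (mod 97)  [q = 2: ≡ 1 ✗]
12^32 ≡ 1 (mod 97)  [q = 3: ≡ 1 ✗]
12^48 ≡ 1 shows ord(12) | 48, strictly less than φ(97); not a primitive root.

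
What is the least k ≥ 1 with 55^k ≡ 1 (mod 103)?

51

By Lagrange's theorem, ord_103(55) divides φ(103) = 103 − 1 = 102 = 2 · 3 · 17.
Divisors of 102: 1, 2, 3, 6, 17, 34, 51, 102.
Compute 55^d (mod 103) for the divisors d until we hit 1:
55^1 ≡ 55 (mod 103)
55^2 ≡ 38 (mod 103)
55^3 ≡ 30 (mod 103)
55^6 ≡ 76 (mod 103)
55^17 ≡ 56 (mod 103)
55^34 ≡ 46 (mod 103)
55^51 ≡ 1 (mod 103) ✓
The smallest such exponent is 51, so the order of 55 is 51.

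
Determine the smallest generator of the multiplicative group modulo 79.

φ(79) = 79 − 1 = 78 = 2 · 3 · 13.
g is a primitive root iff g^(78/q) ≢ 1 (mod 79) for each prime q ∈ {2, 3, 13}.
g = 2: 2^39 ≡ 1 — hits 1, so not a primitive root.
g = 3: 3^39 ≡ 78; 3^26 ≡ 23; 3^6 ≡ 18 — none is 1, so 3 is a primitive root.
So 3 is the smallest generator of (Z/79Z)^×.

3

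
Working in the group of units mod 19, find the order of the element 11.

3

The order of 11 must divide φ(19) = 19 − 1 = 18 = 2 · 3^2.
Divisors of 18: 1, 2, 3, 6, 9, 18.
Check 11^d mod 19 for each divisor in increasing order:
11^1 ≡ 11 (mod 19)
11^2 ≡ 7 (mod 19)
11^3 ≡ 1 (mod 19) ✓
So ord_19(11) = 3.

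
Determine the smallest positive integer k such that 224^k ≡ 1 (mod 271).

The order of 224 must divide φ(271) = 271 − 1 = 270 = 2 · 3^3 · 5.
Divisors of 270: 1, 2, 3, 5, 6, 9, 10, 15, 18, 27, 30, 45, 54, 90, 135, 270.
Test each divisor d:
224^1 ≡ 224
224^2 ≡ 41
224^3 ≡ 241
224^5 ≡ 125
224^6 ≡ 87
224^9 ≡ 100
224^10 ≡ 178
224^15 ≡ 28
224^18 ≡ 244
224^27 ≡ 10
224^30 ≡ 242
224^45 ≡ 1
Hence ord(224) = 45.

45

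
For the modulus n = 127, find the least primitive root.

3

φ(127) = 127 − 1 = 126 = 2 · 3^2 · 7.
Test candidates g = 2, 3, … against the prime factors q ∈ {2, 3, 7} of φ(127): g is a generator iff g^(126/q) ≢ 1 for every such q.
g = 2: 2^63 ≡ 1 — hits 1, so not a primitive root.
g = 3: 3^63 ≡ 126; 3^42 ≡ 107; 3^18 ≡ 4 — none is 1, so 3 is a primitive root.
So 3 is the smallest generator of (Z/127Z)^×.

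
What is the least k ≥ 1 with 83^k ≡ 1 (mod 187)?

40

By Lagrange's theorem, ord_187(83) divides φ(187) = φ(11·17) = (11−1)·(17−1) = 10·16 = 160 = 2^5 · 5.
Divisors of 160: 1, 2, 4, 5, 8, 10, 16, 20, 32, 40, 80, 160.
Evaluate successive powers at the divisors of 160:
83^1 ≡ 83 (mod 187)
83^2 ≡ 157 (mod 187)
83^4 ≡ 152 (mod 187)
83^5 ≡ 87 (mod 187)
83^8 ≡ 103 (mod 187)
83^10 ≡ 89 (mod 187)
83^16 ≡ 137 (mod 187)
83^20 ≡ 67 (mod 187)
83^32 ≡ 69 (mod 187)
83^40 ≡ 1 (mod 187) ✓
Hence ord(83) = 40.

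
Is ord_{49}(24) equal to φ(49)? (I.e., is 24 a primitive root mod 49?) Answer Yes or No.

Yes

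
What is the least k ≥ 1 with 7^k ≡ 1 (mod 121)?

110

The order of 7 must divide φ(121) = φ(11^2) = 11·(11−1) = 110 = 2 · 5 · 11.
Divisors of 110: 1, 2, 5, 10, 11, 22, 55, 110.
Check 7^d mod 121 for each divisor in increasing order:
7^1 ≡ 7
7^2 ≡ 49
7^5 ≡ 109
7^10 ≡ 23
7^11 ≡ 40
7^22 ≡ 27
7^55 ≡ 120
7^110 ≡ 1
The smallest such exponent is 110, so the order of 7 is 110.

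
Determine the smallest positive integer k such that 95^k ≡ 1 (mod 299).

66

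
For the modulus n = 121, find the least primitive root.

2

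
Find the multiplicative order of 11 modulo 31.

30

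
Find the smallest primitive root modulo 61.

2

φ(61) = 61 − 1 = 60 = 2^2 · 3 · 5.
Test candidates g = 2, 3, … against the prime factors q ∈ {2, 3, 5} of φ(61): g is a generator iff g^(60/q) ≢ 1 for every such q.
g = 2: 2^30 ≡ 60; 2^20 ≡ 47; 2^12 ≡ 9 — none is 1, so 2 is a primitive root.
The smallest primitive root modulo 61 is 2.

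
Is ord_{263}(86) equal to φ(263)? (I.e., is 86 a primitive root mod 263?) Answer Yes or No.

No

φ(263) = 263 − 1 = 262 = 2 · 131.
An element g generates (Z/263Z)^× iff g^(262/q) ≢ 1 (mod 263) for each prime q ∈ {2, 131}.
86^131 ≡ 1 (mod 263)  [q = 2: ≡ 1 ✗]
86^2 ≡ 32 (mod 263)  [q = 131: ≢ 1 ✓]
Since 86^131 ≡ 1, the order of 86 divides 131 < 262, so 86 is not a primitive root.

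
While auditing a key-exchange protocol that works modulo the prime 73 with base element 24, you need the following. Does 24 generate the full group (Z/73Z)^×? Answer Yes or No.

No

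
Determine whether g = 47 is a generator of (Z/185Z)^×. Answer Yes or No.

185 = 5 · 37 is a product of two distinct odd primes, so (Z/185Z)^× ≅ (Z/5Z)^× × (Z/37Z)^× is not cyclic.
No primitive root modulo 185 exists; in particular 47 is not one.

No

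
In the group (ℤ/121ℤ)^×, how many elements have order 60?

φ(121) = φ(11^2) = 11·(11−1) = 110 = 2 · 5 · 11.
Since (Z/121Z)^× is cyclic of order 110, the number of elements of order d is φ(d) when d | 110 and 0 otherwise.
60 does not divide 110, so no element of (Z/121Z)^× has order 60.

0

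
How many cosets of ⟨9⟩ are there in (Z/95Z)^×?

4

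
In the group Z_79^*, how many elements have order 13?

φ(79) = 79 − 1 = 78 = 2 · 3 · 13.
Since (Z/79Z)^× is cyclic of order 78, the number of elements of order d is φ(d) when d | 78 and 0 otherwise.
13 | 78, and φ(13) = 13 − 1 = 12.

12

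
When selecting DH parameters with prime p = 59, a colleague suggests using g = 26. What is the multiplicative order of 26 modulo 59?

By Lagrange's theorem, ord_59(26) divides φ(59) = 59 − 1 = 58 = 2 · 29.
Divisors of 58: 1, 2, 29, 58.
Evaluate successive powers at the divisors of 58:
26^1 ≡ 26
26^2 ≡ 27
26^29 ≡ 1
Hence ord(26) = 29.

29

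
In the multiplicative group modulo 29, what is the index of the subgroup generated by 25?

By Lagrange's theorem, ord_29(25) divides φ(29) = 29 − 1 = 28 = 2^2 · 7.
Divisors of 28: 1, 2, 4, 7, 14, 28.
Test each divisor d:
25^1 ≡ 25 (mod 29)
25^2 ≡ 16 (mod 29)
25^4 ≡ 24 (mod 29)
25^7 ≡ 1 (mod 29) ✓
So ord_29(25) = 7, hence |⟨25⟩| = 7.
[(Z/29Z)^× : ⟨25⟩] = 28/7 = 4.

4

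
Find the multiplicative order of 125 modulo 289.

The order of 125 must divide φ(289) = φ(17^2) = 17·(17−1) = 272 = 2^4 · 17.
Divisors of 272: 1, 2, 4, 8, 16, 17, 34, 68, 136, 272.
Compute 125^d (mod 289) for the divisors d until we hit 1:
125^1 ≡ 125 (mod 289)
125^2 ≡ 19 (mod 289)
125^4 ≡ 72 (mod 289)
125^8 ≡ 271 (mod 289)
125^16 ≡ 35 (mod 289)
125^17 ≡ 40 (mod 289)
125^34 ≡ 155 (mod 289)
125^68 ≡ 38 (mod 289)
125^136 ≡ 288 (mod 289)
125^272 ≡ 1 (mod 289) ✓
Therefore the multiplicative order of 125 modulo 289 is 272.

272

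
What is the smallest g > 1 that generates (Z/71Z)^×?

φ(71) = 71 − 1 = 70 = 2 · 5 · 7.
g is a primitive root iff g^(70/q) ≢ 1 (mod 71) for each prime q ∈ {2, 5, 7}.
g = 2: 2^35 ≡ 1 — hits 1, so not a primitive root.
g = 3: 3^35 ≡ 1 — hits 1, so not a primitive root.
g = 4: 4^35 ≡ 1 — hits 1, so not a primitive root.
g = 5: 5^35 ≡ 1 — hits 1, so not a primitive root.
g = 6: 6^35 ≡ 1 — hits 1, so not a primitive root.
g = 7: 7^35 ≡ 70; 7^14 ≡ 54; 7^10 ≡ 45 — none is 1, so 7 is a primitive root.
So 7 is the smallest generator of (Z/71Z)^×.

7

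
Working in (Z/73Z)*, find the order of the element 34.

72

ord(34) | φ(73) = 73 − 1 = 72 = 2^3 · 3^2.
Divisors of 72: 1, 2, 3, 4, 6, 8, 9, 12, 18, 24, 36, 72.
Test each divisor d:
34^1 ≡ 34 (mod 73)
34^2 ≡ 61 (mod 73)
34^3 ≡ 30 (mod 73)
34^4 ≡ 71 (mod 73)
34^6 ≡ 24 (mod 73)
34^8 ≡ 4 (mod 73)
34^9 ≡ 63 (mod 73)
34^12 ≡ 65 (mod 73)
34^18 ≡ 27 (mod 73)
34^24 ≡ 64 (mod 73)
34^36 ≡ 72 (mod 73)
34^72 ≡ 1 (mod 73) ✓
The smallest such exponent is 72, so the order of 34 is 72.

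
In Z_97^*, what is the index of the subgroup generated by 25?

By Lagrange's theorem, ord_97(25) divides φ(97) = 97 − 1 = 96 = 2^5 · 3.
Divisors of 96: 1, 2, 3, 4, 6, 8, 12, 16, 24, 32, 48, 96.
Test each divisor d:
25^1 ≡ 25
25^2 ≡ 43
25^3 ≡ 8
25^4 ≡ 6
25^6 ≡ 64
25^8 ≡ 36
25^12 ≡ 22
25^16 ≡ 35
25^24 ≡ 96
25^32 ≡ 61
25^48 ≡ 1
So ord_97(25) = 48, hence |⟨25⟩| = 48.
The index is φ(97) / ord(25) = 96 / 48 = 2.

2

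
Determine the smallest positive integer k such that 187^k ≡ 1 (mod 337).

28

Since 187 ∈ (Z/337Z)^×, its order divides φ(337) = 337 − 1 = 336 = 2^4 · 3 · 7.
Divisors of 336: 1, 2, 3, 4, 6, 7, 8, 12, 14, 16, 21, 24, 28, 42, 48, 56, 84, 112, 168, 336.
Compute 187^d (mod 337) for the divisors d until we hit 1:
187^1 ≡ 187 (mod 337)
187^2 ≡ 258 (mod 337)
187^3 ≡ 55 (mod 337)
187^4 ≡ 175 (mod 337)
187^6 ≡ 329 (mod 337)
187^7 ≡ 189 (mod 337)
187^8 ≡ 295 (mod 337)
187^12 ≡ 64 (mod 337)
187^14 ≡ 336 (mod 337)
187^16 ≡ 79 (mod 337)
187^21 ≡ 148 (mod 337)
187^24 ≡ 52 (mod 337)
187^28 ≡ 1 (mod 337) ✓
Therefore the multiplicative order of 187 modulo 337 is 28.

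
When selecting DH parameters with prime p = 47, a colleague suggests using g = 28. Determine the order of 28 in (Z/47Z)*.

Since 28 ∈ (Z/47Z)^×, its order divides φ(47) = 47 − 1 = 46 = 2 · 23.
Divisors of 46: 1, 2, 23, 46.
Compute 28^d (mod 47) for the divisors d until we hit 1:
28^1 ≡ 28
28^2 ≡ 32
28^23 ≡ 1
The smallest such exponent is 23, so the order of 28 is 23.

23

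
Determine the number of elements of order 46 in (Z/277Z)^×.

22

φ(277) = 277 − 1 = 276 = 2^2 · 3 · 23.
(Z/277Z)^× is cyclic (|G| = 276); a cyclic group of order m has exactly φ(d) elements of each order d | m, and none otherwise.
46 = 2 · 23 divides 276, and φ(46) = 22.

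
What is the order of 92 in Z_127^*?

126

Since 92 ∈ (Z/127Z)^×, its order divides φ(127) = 127 − 1 = 126 = 2 · 3^2 · 7.
Divisors of 126: 1, 2, 3, 6, 7, 9, 14, 18, 21, 42, 63, 126.
Compute 92^d (mod 127) for the divisors d until we hit 1:
92^1 ≡ 92 (mod 127)
92^2 ≡ 82 (mod 127)
92^3 ≡ 51 (mod 127)
92^6 ≡ 61 (mod 127)
92^7 ≡ 24 (mod 127)
92^9 ≡ 63 (mod 127)
92^14 ≡ 68 (mod 127)
92^18 ≡ 32 (mod 127)
92^21 ≡ 108 (mod 127)
92^42 ≡ 107 (mod 127)
92^63 ≡ 126 (mod 127)
92^126 ≡ 1 (mod 127) ✓
So ord_127(92) = 126.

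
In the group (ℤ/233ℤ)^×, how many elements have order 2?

1

φ(233) = 233 − 1 = 232 = 2^3 · 29.
(Z/233Z)^× is cyclic (|G| = 232); a cyclic group of order m has exactly φ(d) elements of each order d | m, and none otherwise.
2 | 232, and φ(2) = 2 − 1 = 1.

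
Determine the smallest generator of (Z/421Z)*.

2

φ(421) = 421 − 1 = 420 = 2^2 · 3 · 5 · 7.
g is a primitive root iff g^(420/q) ≢ 1 (mod 421) for each prime q ∈ {2, 3, 5, 7}.
g = 2: 2^210 ≡ 420; 2^140 ≡ 400; 2^84 ≡ 279; 2^60 ≡ 370 — none is 1, so 2 is a primitive root.
Hence the least primitive root of 421 is 2.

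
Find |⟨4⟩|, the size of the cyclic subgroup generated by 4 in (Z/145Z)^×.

The order of 4 must divide φ(145) = φ(5·29) = (5−1)·(29−1) = 4·28 = 112 = 2^4 · 7.
Divisors of 112: 1, 2, 4, 7, 8, 14, 16, 28, 56, 112.
Evaluate successive powers at the divisors of 112:
4^1 ≡ 4 (mod 145)
4^2 ≡ 16 (mod 145)
4^4 ≡ 111 (mod 145)
4^7 ≡ 144 (mod 145)
4^8 ≡ 141 (mod 145)
4^14 ≡ 1 (mod 145) ✓
So ord_145(4) = 14.

14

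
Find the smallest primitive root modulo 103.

φ(103) = 103 − 1 = 102 = 2 · 3 · 17.
g is a primitive root iff g^(102/q) ≢ 1 (mod 103) for each prime q ∈ {2, 3, 17}.
g = 2: 2^51 ≡ 1 — hits 1, so not a primitive root.
g = 3: 3^51 ≡ 102; 3^34 ≡ 1 — hits 1, so not a primitive root.
g = 4: 4^51 ≡ 1 — hits 1, so not a primitive root.
g = 5: 5^51 ≡ 102; 5^34 ≡ 56; 5^6 ≡ 72 — none is 1, so 5 is a primitive root.
Hence the least primitive root of 103 is 5.

5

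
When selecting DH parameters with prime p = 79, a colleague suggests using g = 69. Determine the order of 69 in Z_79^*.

26

The order of 69 must divide φ(79) = 79 − 1 = 78 = 2 · 3 · 13.
Divisors of 78: 1, 2, 3, 6, 13, 26, 39, 78.
Check 69^d mod 79 for each divisor in increasing order:
69^1 ≡ 69 (mod 79)
69^2 ≡ 21 (mod 79)
69^3 ≡ 27 (mod 79)
69^6 ≡ 18 (mod 79)
69^13 ≡ 78 (mod 79)
69^26 ≡ 1 (mod 79) ✓
The smallest such exponent is 26, so the order of 69 is 26.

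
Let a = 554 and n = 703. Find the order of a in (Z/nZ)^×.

18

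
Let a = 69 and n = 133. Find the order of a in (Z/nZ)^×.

Since 69 ∈ (Z/133Z)^×, its order divides φ(133) = φ(7·19) = (7−1)·(19−1) = 6·18 = 108 = 2^2 · 3^3.
Divisors of 108: 1, 2, 3, 4, 6, 9, 12, 18, 27, 36, 54, 108.
Check 69^d mod 133 for each divisor in increasing order:
69^1 ≡ 69 (mod 133)
69^2 ≡ 106 (mod 133)
69^3 ≡ 132 (mod 133)
69^4 ≡ 64 (mod 133)
69^6 ≡ 1 (mod 133) ✓
Therefore the multiplicative order of 69 modulo 133 is 6.

6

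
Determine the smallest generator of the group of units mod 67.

2

φ(67) = 67 − 1 = 66 = 2 · 3 · 11.
Test candidates g = 2, 3, … against the prime factors q ∈ {2, 3, 11} of φ(67): g is a generator iff g^(66/q) ≢ 1 for every such q.
g = 2: 2^33 ≡ 66; 2^22 ≡ 37; 2^6 ≡ 64 — none is 1, so 2 is a primitive root.
Hence the least primitive root of 67 is 2.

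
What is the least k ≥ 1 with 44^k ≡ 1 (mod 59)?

By Lagrange's theorem, ord_59(44) divides φ(59) = 59 − 1 = 58 = 2 · 29.
Divisors of 58: 1, 2, 29, 58.
Test each divisor d:
44^1 ≡ 44 (mod 59)
44^2 ≡ 48 (mod 59)
44^29 ≡ 58 (mod 59)
44^58 ≡ 1 (mod 59) ✓
Hence ord(44) = 58.

58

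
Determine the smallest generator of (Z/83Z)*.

φ(83) = 83 − 1 = 82 = 2 · 41.
Test candidates g = 2, 3, … against the prime factors q ∈ {2, 41} of φ(83): g is a generator iff g^(82/q) ≢ 1 for every such q.
g = 2: 2^41 ≡ 82; 2^2 ≡ 4 — none is 1, so 2 is a primitive root.
The smallest primitive root modulo 83 is 2.

2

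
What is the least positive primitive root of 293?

2

φ(293) = 293 − 1 = 292 = 2^2 · 73.
Test candidates g = 2, 3, … against the prime factors q ∈ {2, 73} of φ(293): g is a generator iff g^(292/q) ≢ 1 for every such q.
g = 2: 2^146 ≡ 292; 2^4 ≡ 16 — none is 1, so 2 is a primitive root.
The smallest primitive root modulo 293 is 2.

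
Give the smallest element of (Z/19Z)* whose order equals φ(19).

2

φ(19) = 19 − 1 = 18 = 2 · 3^2.
g is a primitive root iff g^(18/q) ≢ 1 (mod 19) for each prime q ∈ {2, 3}.
g = 2: 2^9 ≡ 18; 2^6 ≡ 7 — none is 1, so 2 is a primitive root.
So 2 is the smallest generator of (Z/19Z)^×.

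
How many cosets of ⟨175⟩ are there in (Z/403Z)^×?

6

By Lagrange's theorem, ord_403(175) divides φ(403) = φ(13·31) = (13−1)·(31−1) = 12·30 = 360 = 2^3 · 3^2 · 5.
Divisors of 360: 1, 2, 3, 4, 5, 6, 8, 9, 10, 12, 15, 18, 20, 24, 30, 36, 40, 45, 60, 72, 90, 120, 180, 360.
Compute 175^d (mod 403) for the divisors d until we hit 1:
175^1 ≡ 175
175^2 ≡ 400
175^3 ≡ 281
175^4 ≡ 9
175^5 ≡ 366
175^6 ≡ 376
175^8 ≡ 81
175^9 ≡ 70
175^10 ≡ 160
175^12 ≡ 326
175^15 ≡ 125
175^18 ≡ 64
175^20 ≡ 211
175^24 ≡ 287
175^30 ≡ 311
175^36 ≡ 66
175^40 ≡ 191
175^45 ≡ 187
175^60 ≡ 1
Thus |⟨175⟩| = ord(175) = 60.
[(Z/403Z)^× : ⟨175⟩] = 360/60 = 6.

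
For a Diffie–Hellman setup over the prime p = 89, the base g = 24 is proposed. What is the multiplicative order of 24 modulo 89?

By Lagrange's theorem, ord_89(24) divides φ(89) = 89 − 1 = 88 = 2^3 · 11.
Divisors of 88: 1, 2, 4, 8, 11, 22, 44, 88.
Evaluate successive powers at the divisors of 88:
24^1 ≡ 24 (mod 89)
24^2 ≡ 42 (mod 89)
24^4 ≡ 73 (mod 89)
24^8 ≡ 78 (mod 89)
24^11 ≡ 37 (mod 89)
24^22 ≡ 34 (mod 89)
24^44 ≡ 88 (mod 89)
24^88 ≡ 1 (mod 89) ✓
Hence ord(24) = 88.

88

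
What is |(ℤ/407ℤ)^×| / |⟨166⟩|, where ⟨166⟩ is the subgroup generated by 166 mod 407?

Since 166 ∈ (Z/407Z)^×, its order divides φ(407) = φ(11·37) = (11−1)·(37−1) = 10·36 = 360 = 2^3 · 3^2 · 5.
Divisors of 360: 1, 2, 3, 4, 5, 6, 8, 9, 10, 12, 15, 18, 20, 24, 30, 36, 40, 45, 60, 72, 90, 120, 180, 360.
Compute 166^d (mod 407) for the divisors d until we hit 1:
166^1 ≡ 166
166^2 ≡ 287
166^3 ≡ 23
166^4 ≡ 155
166^5 ≡ 89
166^6 ≡ 122
166^8 ≡ 12
166^9 ≡ 364
166^10 ≡ 188
166^12 ≡ 232
166^15 ≡ 45
166^18 ≡ 221
166^20 ≡ 342
166^24 ≡ 100
166^30 ≡ 397
166^36 ≡ 1
So ord_407(166) = 36, hence |⟨166⟩| = 36.
The index is φ(407) / ord(166) = 360 / 36 = 10.

10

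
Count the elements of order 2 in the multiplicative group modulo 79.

1

φ(79) = 79 − 1 = 78 = 2 · 3 · 13.
(Z/79Z)^× is cyclic (|G| = 78); a cyclic group of order m has exactly φ(d) elements of each order d | m, and none otherwise.
2 | 78, and φ(2) = 2 − 1 = 1.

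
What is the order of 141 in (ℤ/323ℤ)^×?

48

Since 141 ∈ (Z/323Z)^×, its order divides φ(323) = φ(17·19) = (17−1)·(19−1) = 16·18 = 288 = 2^5 · 3^2.
Divisors of 288: 1, 2, 3, 4, 6, 8, 9, 12, 16, 18, 24, 32, 36, 48, 72, 96, 144, 288.
Evaluate successive powers at the divisors of 288:
141^1 ≡ 141 (mod 323)
141^2 ≡ 178 (mod 323)
141^3 ≡ 227 (mod 323)
141^4 ≡ 30 (mod 323)
141^6 ≡ 172 (mod 323)
141^8 ≡ 254 (mod 323)
141^9 ≡ 284 (mod 323)
141^12 ≡ 191 (mod 323)
141^16 ≡ 239 (mod 323)
141^18 ≡ 229 (mod 323)
141^24 ≡ 305 (mod 323)
141^32 ≡ 273 (mod 323)
141^36 ≡ 115 (mod 323)
141^48 ≡ 1 (mod 323) ✓
The smallest such exponent is 48, so the order of 141 is 48.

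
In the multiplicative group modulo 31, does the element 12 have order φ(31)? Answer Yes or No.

Yes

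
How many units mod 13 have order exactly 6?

2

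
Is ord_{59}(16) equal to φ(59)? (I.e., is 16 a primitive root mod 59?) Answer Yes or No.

φ(59) = 59 − 1 = 58 = 2 · 29.
An element g generates (Z/59Z)^× iff g^(58/q) ≢ 1 (mod 59) for each prime q ∈ {2, 29}.
16^29 ≡ 1 (mod 59)  [q = 2: ≡ 1 ✗]
16^2 ≡ 20 (mod 59)  [q = 29: ≢ 1 ✓]
16^29 ≡ 1 shows ord(16) | 29, strictly less than φ(59); not a primitive root.

No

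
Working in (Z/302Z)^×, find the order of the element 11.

75

The order of 11 must divide φ(302) = φ(2)·φ(151) = 1·150 = 150 = 2 · 3 · 5^2.
Divisors of 150: 1, 2, 3, 5, 6, 10, 15, 25, 30, 50, 75, 150.
Check 11^d mod 302 for each divisor in increasing order:
11^1 ≡ 11 (mod 302)
11^2 ≡ 121 (mod 302)
11^3 ≡ 123 (mod 302)
11^5 ≡ 85 (mod 302)
11^6 ≡ 29 (mod 302)
11^10 ≡ 279 (mod 302)
11^15 ≡ 159 (mod 302)
11^25 ≡ 269 (mod 302)
11^30 ≡ 215 (mod 302)
11^50 ≡ 183 (mod 302)
11^75 ≡ 1 (mod 302) ✓
Therefore the multiplicative order of 11 modulo 302 is 75.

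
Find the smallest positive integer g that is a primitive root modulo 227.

φ(227) = 227 − 1 = 226 = 2 · 113.
Test candidates g = 2, 3, … against the prime factors q ∈ {2, 113} of φ(227): g is a generator iff g^(226/q) ≢ 1 for every such q.
g = 2: 2^113 ≡ 226; 2^2 ≡ 4 — none is 1, so 2 is a primitive root.
So 2 is the smallest generator of (Z/227Z)^×.

2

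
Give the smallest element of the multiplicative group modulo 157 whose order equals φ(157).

5

φ(157) = 157 − 1 = 156 = 2^2 · 3 · 13.
Test candidates g = 2, 3, … against the prime factors q ∈ {2, 3, 13} of φ(157): g is a generator iff g^(156/q) ≢ 1 for every such q.
g = 2: 2^78 ≡ 156; 2^52 ≡ 1 — hits 1, so not a primitive root.
g = 3: 3^78 ≡ 1 — hits 1, so not a primitive root.
g = 4: 4^78 ≡ 1 — hits 1, so not a primitive root.
g = 5: 5^78 ≡ 156; 5^52 ≡ 12; 5^12 ≡ 130 — none is 1, so 5 is a primitive root.
Hence the least primitive root of 157 is 5.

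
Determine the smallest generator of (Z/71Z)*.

7

φ(71) = 71 − 1 = 70 = 2 · 5 · 7.
g is a primitive root iff g^(70/q) ≢ 1 (mod 71) for each prime q ∈ {2, 5, 7}.
g = 2: 2^35 ≡ 1 — hits 1, so not a primitive root.
g = 3: 3^35 ≡ 1 — hits 1, so not a primitive root.
g = 4: 4^35 ≡ 1 — hits 1, so not a primitive root.
g = 5: 5^35 ≡ 1 — hits 1, so not a primitive root.
g = 6: 6^35 ≡ 1 — hits 1, so not a primitive root.
g = 7: 7^35 ≡ 70; 7^14 ≡ 54; 7^10 ≡ 45 — none is 1, so 7 is a primitive root.
The smallest primitive root modulo 71 is 7.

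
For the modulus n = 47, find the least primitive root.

5

φ(47) = 47 − 1 = 46 = 2 · 23.
Test candidates g = 2, 3, … against the prime factors q ∈ {2, 23} of φ(47): g is a generator iff g^(46/q) ≢ 1 for every such q.
g = 2: 2^23 ≡ 1 — hits 1, so not a primitive root.
g = 3: 3^23 ≡ 1 — hits 1, so not a primitive root.
g = 4: 4^23 ≡ 1 — hits 1, so not a primitive root.
g = 5: 5^23 ≡ 46; 5^2 ≡ 25 — none is 1, so 5 is a primitive root.
So 5 is the smallest generator of (Z/47Z)^×.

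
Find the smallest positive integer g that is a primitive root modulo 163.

2

φ(163) = 163 − 1 = 162 = 2 · 3^4.
Test candidates g = 2, 3, … against the prime factors q ∈ {2, 3} of φ(163): g is a generator iff g^(162/q) ≢ 1 for every such q.
g = 2: 2^81 ≡ 162; 2^54 ≡ 104 — none is 1, so 2 is a primitive root.
So 2 is the smallest generator of (Z/163Z)^×.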